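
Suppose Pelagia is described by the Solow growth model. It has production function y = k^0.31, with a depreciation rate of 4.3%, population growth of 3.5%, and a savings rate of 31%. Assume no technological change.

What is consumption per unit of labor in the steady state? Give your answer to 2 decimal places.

At the steady state, Δk = 0, so s·k^α = (n + δ)·k.
Rearranging, k^(1−α) = s / (n + δ).
k^0.69 = 0.31 / (0.035 + 0.043) = 0.31 / 0.078 = 3.9744
k* = 3.9744^(1/0.69) ≈ 7.3877
y* = (k*)^α = 7.3877^0.31 ≈ 1.8588
c* = (1 − s)·y* = (1 − 0.31) × 1.8588 ≈ 1.2826

c* = 1.28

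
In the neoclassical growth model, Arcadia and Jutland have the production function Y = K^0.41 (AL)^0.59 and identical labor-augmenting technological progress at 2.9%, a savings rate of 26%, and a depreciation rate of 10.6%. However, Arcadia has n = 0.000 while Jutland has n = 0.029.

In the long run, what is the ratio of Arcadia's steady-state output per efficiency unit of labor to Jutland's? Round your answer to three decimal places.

y*_A / y*_J ≈ 1.145

Steady-state y* = [s/(n + g + δ)]^(α/(1−α)), so the ratio is [ (s_A/(n + g + δ)_A) / (s_J/(n + g + δ)_J) ]^0.6949.
s_A/(n + g + δ)_A = 0.26/0.135 = 1.9259; s_J/(n + g + δ)_J = 0.26/0.164 = 1.5854.
Ratio = (1.9259/1.5854)^0.6949 = 1.2148^0.6949 ≈ 1.1448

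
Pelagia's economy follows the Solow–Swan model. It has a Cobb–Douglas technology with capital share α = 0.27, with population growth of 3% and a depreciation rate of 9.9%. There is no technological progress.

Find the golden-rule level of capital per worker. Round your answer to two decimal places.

The golden rule sets f'(k) = n + δ, i.e. α·k^(α−1) = n + δ.
So k^(1−α) = α / (n + δ) = 0.27 / 0.129 = 2.0930.
k_gold = 2.0930^(1/0.73) ≈ 2.7505

k_gold ≈ 2.75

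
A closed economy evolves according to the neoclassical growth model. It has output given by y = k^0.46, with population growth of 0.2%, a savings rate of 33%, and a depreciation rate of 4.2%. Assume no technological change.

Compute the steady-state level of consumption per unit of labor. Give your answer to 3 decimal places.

In steady state, investment equals break-even investment: s·k^α = (n + δ)·k.
Rearranging, k^(1−α) = s / (n + δ).
k^0.54 = 0.33 / (0.002 + 0.042) = 0.33 / 0.044 = 7.5000
k* = 7.5000^(1/0.54) ≈ 41.7334
y* = (k*)^α = 41.7334^0.46 ≈ 5.5645
c* = (1 − s)·y* = (1 − 0.33) × 5.5645 ≈ 3.7282

c* = 3.728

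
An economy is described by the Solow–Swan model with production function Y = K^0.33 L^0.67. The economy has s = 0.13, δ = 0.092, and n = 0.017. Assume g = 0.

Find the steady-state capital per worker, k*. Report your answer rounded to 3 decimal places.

k* = 1.301

In steady state, investment equals break-even investment: s·k^α = (n + δ)·k.
Dividing both sides by k: k^(1−α) = s / (n + δ).
k^0.67 = 0.13 / (0.017 + 0.092) = 0.13 / 0.109 = 1.1927
k* = 1.1927^(1/0.67) ≈ 1.3008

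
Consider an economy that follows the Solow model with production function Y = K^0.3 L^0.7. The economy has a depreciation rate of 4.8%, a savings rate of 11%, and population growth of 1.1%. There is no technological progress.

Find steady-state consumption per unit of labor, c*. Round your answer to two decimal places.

c* ≈ 1.16

At the steady state, Δk = 0, so s·k^α = (n + δ)·k.
Rearranging, k^(1−α) = s / (n + δ).
k^0.7 = 0.11 / (0.011 + 0.048) = 0.11 / 0.059 = 1.8644
k* = 1.8644^(1/0.7) ≈ 2.4349
y* = (k*)^α = 2.4349^0.3 ≈ 1.3060
c* = (1 − s)·y* = (1 − 0.11) × 1.3060 ≈ 1.1623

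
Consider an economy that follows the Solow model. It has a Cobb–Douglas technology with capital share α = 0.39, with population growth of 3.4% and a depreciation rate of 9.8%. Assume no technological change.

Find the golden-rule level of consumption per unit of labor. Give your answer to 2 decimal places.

At the golden rule, f'(k) = n + δ, so α·k^(α−1) = n + δ and k_gold = (α/(n + δ))^(1/(1−α)).
k_gold = (0.39/0.132)^(1/0.61) = 2.9545^1.6393 ≈ 5.9056
c_gold = f(k_gold) − (n + δ)·k_gold = 1.9989 − 0.132×5.9056 ≈ 1.2194

c_gold ≈ 1.22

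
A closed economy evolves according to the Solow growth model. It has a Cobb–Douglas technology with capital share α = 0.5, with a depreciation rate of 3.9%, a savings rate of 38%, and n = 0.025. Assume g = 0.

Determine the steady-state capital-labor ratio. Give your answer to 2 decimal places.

k* = 35.25

In steady state, investment equals break-even investment: s·k^α = (n + δ)·k.
Rearranging, k^(1−α) = s / (n + δ).
k^0.5 = 0.38 / (0.025 + 0.039) = 0.38 / 0.064 = 5.9375
k* = 5.9375^(1/0.5) ≈ 35.2539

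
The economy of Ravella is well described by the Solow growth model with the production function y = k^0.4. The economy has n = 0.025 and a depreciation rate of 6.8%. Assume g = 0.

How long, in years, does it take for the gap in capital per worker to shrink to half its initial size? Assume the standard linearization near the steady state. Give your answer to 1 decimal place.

Near the steady state the convergence rate is λ = (1 − α)(n + δ).
λ = (1 − 0.4) × 0.093 = 0.6 × 0.093 = 0.0558
Half-life = ln 2 / λ = 0.6931 / 0.0558 ≈ 12.42 years

t_½ ≈ 12.4 years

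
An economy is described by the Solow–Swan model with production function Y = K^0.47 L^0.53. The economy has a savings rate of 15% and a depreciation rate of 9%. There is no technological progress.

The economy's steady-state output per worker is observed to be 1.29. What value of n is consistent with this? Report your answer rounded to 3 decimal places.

n ≈ 0.023

Steady state requires s·f(k) = (n + δ)·k, i.e. s·k^α = (n + δ)·k.
Since y* = [s/(n + δ)]^(α/(1−α)), we have s/(n + δ) = (y*)^((1−α)/α) = 1.29^1.1277 = 1.3326.
Therefore n + δ = s / 1.3326 = 0.15 / 1.3326 = 0.1126, so n = 0.1126 − 0.090 = 0.0226.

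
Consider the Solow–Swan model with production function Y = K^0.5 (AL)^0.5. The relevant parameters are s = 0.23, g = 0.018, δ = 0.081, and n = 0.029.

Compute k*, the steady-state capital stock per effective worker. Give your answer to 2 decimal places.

At the steady state, Δk = 0, so s·k^α = (n + g + δ)·k.
Rearranging, k^(1−α) = s / (n + g + δ).
k^0.5 = 0.23 / (0.029 + 0.018 + 0.081) = 0.23 / 0.128 = 1.7969
k* = 1.7969^(1/0.5) ≈ 3.2288

k* ≈ 3.23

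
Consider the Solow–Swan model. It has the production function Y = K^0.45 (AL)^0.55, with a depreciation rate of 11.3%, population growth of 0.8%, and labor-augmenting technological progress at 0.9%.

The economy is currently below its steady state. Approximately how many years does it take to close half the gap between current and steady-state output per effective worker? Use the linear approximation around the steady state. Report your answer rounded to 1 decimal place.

Near the steady state the convergence rate is λ = (1 − α)(n + g + δ).
λ = (1 − 0.45) × 0.130 = 0.55 × 0.130 = 0.0715
Half-life = ln 2 / λ = 0.6931 / 0.0715 ≈ 9.69 years

t_½ ≈ 9.7 years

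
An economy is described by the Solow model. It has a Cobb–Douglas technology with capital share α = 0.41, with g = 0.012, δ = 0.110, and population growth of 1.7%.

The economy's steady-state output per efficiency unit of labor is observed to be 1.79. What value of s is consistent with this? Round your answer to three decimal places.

s ≈ 0.321

Steady state requires s·f(k) = (n + g + δ)·k, i.e. s·k^α = (n + g + δ)·k.
Since y* = [s/(n + g + δ)]^(α/(1−α)), we have s/(n + g + δ) = (y*)^((1−α)/α) = 1.79^1.439 = 2.3113.
Therefore s = 2.3113 × (n + g + δ) = 2.3113 × 0.139 = 0.3213.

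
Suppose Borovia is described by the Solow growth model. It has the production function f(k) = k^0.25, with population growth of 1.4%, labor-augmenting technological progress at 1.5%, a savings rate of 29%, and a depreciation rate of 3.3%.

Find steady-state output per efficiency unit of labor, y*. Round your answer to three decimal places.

Steady state requires s·f(k) = (n + g + δ)·k, i.e. s·k^α = (n + g + δ)·k.
Rearranging, k^(1−α) = s / (n + g + δ).
k^0.75 = 0.29 / (0.014 + 0.015 + 0.033) = 0.29 / 0.062 = 4.6774
k* = 4.6774^(1/0.75) ≈ 7.8224
y* = (k*)^α = 7.8224^0.25 ≈ 1.6724

y* = 1.672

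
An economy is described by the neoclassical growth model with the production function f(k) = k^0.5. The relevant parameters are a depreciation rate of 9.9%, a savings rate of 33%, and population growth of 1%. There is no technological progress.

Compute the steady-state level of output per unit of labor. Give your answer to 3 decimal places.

y* ≈ 3.028

In steady state, investment equals break-even investment: s·k^α = (n + δ)·k.
Rearranging, k^(1−α) = s / (n + δ).
k^0.5 = 0.33 / (0.010 + 0.099) = 0.33 / 0.109 = 3.0275
k* = 3.0275^(1/0.5) ≈ 9.1658
y* = (k*)^α = 9.1658^0.5 ≈ 3.0275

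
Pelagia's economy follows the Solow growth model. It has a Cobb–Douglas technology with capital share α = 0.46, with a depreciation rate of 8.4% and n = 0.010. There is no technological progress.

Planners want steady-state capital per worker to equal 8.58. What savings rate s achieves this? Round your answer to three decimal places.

Steady state requires s·f(k) = (n + δ)·k, i.e. s·k^α = (n + δ)·k.
So s / (n + δ) = (k*)^(1−α) = 8.58^0.54 = 3.1921.
Therefore s = 3.1921 × (n + δ) = 3.1921 × 0.094 = 0.3001.

s ≈ 0.300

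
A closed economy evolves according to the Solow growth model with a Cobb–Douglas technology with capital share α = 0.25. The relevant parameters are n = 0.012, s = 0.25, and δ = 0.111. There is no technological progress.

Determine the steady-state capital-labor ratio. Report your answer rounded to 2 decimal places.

k* ≈ 2.57

Steady state requires s·f(k) = (n + δ)·k, i.e. s·k^α = (n + δ)·k.
Rearranging, k^(1−α) = s / (n + δ).
k^0.75 = 0.25 / (0.012 + 0.111) = 0.25 / 0.123 = 2.0325
k* = 2.0325^(1/0.75) ≈ 2.5746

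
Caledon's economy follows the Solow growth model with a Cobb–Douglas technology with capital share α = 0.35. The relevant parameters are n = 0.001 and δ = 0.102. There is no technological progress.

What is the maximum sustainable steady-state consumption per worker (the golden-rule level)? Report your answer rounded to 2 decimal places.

c_gold ≈ 1.26

At the golden rule, f'(k) = n + δ, so α·k^(α−1) = n + δ and k_gold = (α/(n + δ))^(1/(1−α)).
k_gold = (0.35/0.103)^(1/0.65) = 3.3981^1.5385 ≈ 6.5661
c_gold = f(k_gold) − (n + δ)·k_gold = 1.9322 − 0.103×6.5661 ≈ 1.2559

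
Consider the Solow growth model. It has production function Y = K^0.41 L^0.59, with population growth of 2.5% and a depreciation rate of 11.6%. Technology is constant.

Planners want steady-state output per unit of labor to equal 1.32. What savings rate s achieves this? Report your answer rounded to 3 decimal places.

In steady state, investment equals break-even investment: s·k^α = (n + δ)·k.
Since y* = [s/(n + δ)]^(α/(1−α)), we have s/(n + δ) = (y*)^((1−α)/α) = 1.32^1.439 = 1.4911.
Therefore s = 1.4911 × (n + δ) = 1.4911 × 0.141 = 0.2102.

s ≈ 0.210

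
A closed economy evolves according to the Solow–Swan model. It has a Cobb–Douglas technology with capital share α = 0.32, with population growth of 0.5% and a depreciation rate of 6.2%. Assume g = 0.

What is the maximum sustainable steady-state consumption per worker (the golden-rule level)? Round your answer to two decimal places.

At the golden rule, f'(k) = n + δ, so α·k^(α−1) = n + δ and k_gold = (α/(n + δ))^(1/(1−α)).
k_gold = (0.32/0.067)^(1/0.68) = 4.7761^1.4706 ≈ 9.9689
c_gold = f(k_gold) − (n + δ)·k_gold = 2.0872 − 0.067×9.9689 ≈ 1.4193

c_gold ≈ 1.42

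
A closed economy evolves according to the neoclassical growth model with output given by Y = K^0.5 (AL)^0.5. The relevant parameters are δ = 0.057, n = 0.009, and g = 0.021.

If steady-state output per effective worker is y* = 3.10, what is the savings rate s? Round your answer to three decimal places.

s ≈ 0.270

In steady state, investment equals break-even investment: s·k^α = (n + g + δ)·k.
Since y* = [s/(n + g + δ)]^(α/(1−α)), we have s/(n + g + δ) = (y*)^((1−α)/α) = 3.10^1 = 3.1000.
Therefore s = 3.1000 × (n + g + δ) = 3.1000 × 0.087 = 0.2697.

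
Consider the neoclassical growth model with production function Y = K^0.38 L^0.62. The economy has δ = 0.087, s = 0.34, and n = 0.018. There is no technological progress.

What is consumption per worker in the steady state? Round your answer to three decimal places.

In steady state, investment equals break-even investment: s·k^α = (n + δ)·k.
Dividing both sides by k: k^(1−α) = s / (n + δ).
k^0.62 = 0.34 / (0.018 + 0.087) = 0.34 / 0.105 = 3.2381
k* = 3.2381^(1/0.62) ≈ 6.6535
y* = (k*)^α = 6.6535^0.38 ≈ 2.0548
c* = (1 − s)·y* = (1 − 0.34) × 2.0548 ≈ 1.3562

c* ≈ 1.356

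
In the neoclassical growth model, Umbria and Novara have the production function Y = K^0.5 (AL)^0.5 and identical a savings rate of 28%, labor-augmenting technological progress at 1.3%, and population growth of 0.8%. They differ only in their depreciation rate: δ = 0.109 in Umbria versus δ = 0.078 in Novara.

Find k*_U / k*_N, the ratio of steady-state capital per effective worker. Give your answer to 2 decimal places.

Steady-state k* = [s/(n + g + δ)]^(1/(1−α)), so the ratio is [ (s_U/(n + g + δ)_U) / (s_N/(n + g + δ)_N) ]^2.
s_U/(n + g + δ)_U = 0.28/0.130 = 2.1538; s_N/(n + g + δ)_N = 0.28/0.099 = 2.8283.
Ratio = (2.1538/2.8283)^2 = 0.7615^2 ≈ 0.5799

k*_U / k*_N ≈ 0.58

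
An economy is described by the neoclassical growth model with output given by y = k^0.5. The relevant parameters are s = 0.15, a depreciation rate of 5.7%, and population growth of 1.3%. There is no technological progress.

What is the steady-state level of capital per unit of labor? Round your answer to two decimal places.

k* = 4.59

Steady state requires s·f(k) = (n + δ)·k, i.e. s·k^α = (n + δ)·k.
Dividing both sides by k: k^(1−α) = s / (n + δ).
k^0.5 = 0.15 / (0.013 + 0.057) = 0.15 / 0.070 = 2.1429
k* = 2.1429^(1/0.5) ≈ 4.5920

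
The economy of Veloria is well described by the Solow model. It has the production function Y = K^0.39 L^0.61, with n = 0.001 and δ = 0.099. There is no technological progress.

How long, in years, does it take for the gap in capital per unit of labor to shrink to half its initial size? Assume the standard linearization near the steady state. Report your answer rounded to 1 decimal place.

t_½ ≈ 11.4 years

Near the steady state the convergence rate is λ = (1 − α)(n + δ).
λ = (1 − 0.39) × 0.100 = 0.61 × 0.100 = 0.0610
Half-life = ln 2 / λ = 0.6931 / 0.0610 ≈ 11.36 years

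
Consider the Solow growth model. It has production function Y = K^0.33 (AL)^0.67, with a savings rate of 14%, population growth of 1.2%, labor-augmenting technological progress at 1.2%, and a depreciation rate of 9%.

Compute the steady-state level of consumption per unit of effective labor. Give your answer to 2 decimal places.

c* ≈ 0.95

Steady state requires s·f(k) = (n + g + δ)·k, i.e. s·k^α = (n + g + δ)·k.
Dividing both sides by k: k^(1−α) = s / (n + g + δ).
k^0.67 = 0.14 / (0.012 + 0.012 + 0.090) = 0.14 / 0.114 = 1.2281
k* = 1.2281^(1/0.67) ≈ 1.3589
y* = (k*)^α = 1.3589^0.33 ≈ 1.1065
c* = (1 − s)·y* = (1 − 0.14) × 1.1065 ≈ 0.9516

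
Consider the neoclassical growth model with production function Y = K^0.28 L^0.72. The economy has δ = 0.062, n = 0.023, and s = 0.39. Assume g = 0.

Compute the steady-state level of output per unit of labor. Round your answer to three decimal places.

y* ≈ 1.808

Steady state requires s·f(k) = (n + δ)·k, i.e. s·k^α = (n + δ)·k.
Rearranging, k^(1−α) = s / (n + δ).
k^0.72 = 0.39 / (0.023 + 0.062) = 0.39 / 0.085 = 4.5882
k* = 4.5882^(1/0.72) ≈ 8.2975
y* = (k*)^α = 8.2975^0.28 ≈ 1.8084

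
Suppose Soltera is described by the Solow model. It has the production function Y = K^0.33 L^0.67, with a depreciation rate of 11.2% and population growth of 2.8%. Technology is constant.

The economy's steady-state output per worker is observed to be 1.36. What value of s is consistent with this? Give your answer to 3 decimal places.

Steady state requires s·f(k) = (n + δ)·k, i.e. s·k^α = (n + δ)·k.
Since y* = [s/(n + δ)]^(α/(1−α)), we have s/(n + δ) = (y*)^((1−α)/α) = 1.36^2.0303 = 1.8669.
Therefore s = 1.8669 × (n + δ) = 1.8669 × 0.140 = 0.2614.

s ≈ 0.261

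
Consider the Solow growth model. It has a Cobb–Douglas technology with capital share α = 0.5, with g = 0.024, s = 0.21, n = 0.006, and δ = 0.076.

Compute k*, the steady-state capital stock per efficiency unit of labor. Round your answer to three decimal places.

At the steady state, Δk = 0, so s·k^α = (n + g + δ)·k.
Rearranging, k^(1−α) = s / (n + g + δ).
k^0.5 = 0.21 / (0.006 + 0.024 + 0.076) = 0.21 / 0.106 = 1.9811
k* = 1.9811^(1/0.5) ≈ 3.9248

k* = 3.925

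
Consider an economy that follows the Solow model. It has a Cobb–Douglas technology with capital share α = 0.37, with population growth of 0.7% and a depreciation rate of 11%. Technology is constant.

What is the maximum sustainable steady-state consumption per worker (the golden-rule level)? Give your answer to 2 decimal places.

c_gold ≈ 1.24

At the golden rule, f'(k) = n + δ, so α·k^(α−1) = n + δ and k_gold = (α/(n + δ))^(1/(1−α)).
k_gold = (0.37/0.117)^(1/0.63) = 3.1624^1.5873 ≈ 6.2184
c_gold = f(k_gold) − (n + δ)·k_gold = 1.9664 − 0.117×6.2184 ≈ 1.2388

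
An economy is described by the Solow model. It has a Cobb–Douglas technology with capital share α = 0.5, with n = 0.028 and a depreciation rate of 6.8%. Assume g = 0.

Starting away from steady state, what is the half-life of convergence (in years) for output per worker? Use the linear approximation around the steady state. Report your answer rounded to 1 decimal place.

t_½ ≈ 14.4 years

Near the steady state the convergence rate is λ = (1 − α)(n + δ).
λ = (1 − 0.5) × 0.096 = 0.5 × 0.096 = 0.0480
Half-life = ln 2 / λ = 0.6931 / 0.0480 ≈ 14.44 years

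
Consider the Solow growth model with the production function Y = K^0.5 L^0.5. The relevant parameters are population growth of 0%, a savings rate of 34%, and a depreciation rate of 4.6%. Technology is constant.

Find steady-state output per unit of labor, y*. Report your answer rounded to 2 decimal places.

At the steady state, Δk = 0, so s·k^α = (n + δ)·k.
Rearranging, k^(1−α) = s / (n + δ).
k^0.5 = 0.34 / (0.000 + 0.046) = 0.34 / 0.046 = 7.3913
k* = 7.3913^(1/0.5) ≈ 54.6313
y* = (k*)^α = 54.6313^0.5 ≈ 7.3913

y* = 7.39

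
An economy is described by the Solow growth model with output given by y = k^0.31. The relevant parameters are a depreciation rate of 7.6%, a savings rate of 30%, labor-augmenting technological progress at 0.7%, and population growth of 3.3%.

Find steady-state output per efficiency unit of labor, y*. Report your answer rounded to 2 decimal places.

y* = 1.53

Steady state requires s·f(k) = (n + g + δ)·k, i.e. s·k^α = (n + g + δ)·k.
Dividing both sides by k: k^(1−α) = s / (n + g + δ).
k^0.69 = 0.30 / (0.033 + 0.007 + 0.076) = 0.30 / 0.116 = 2.5862
k* = 2.5862^(1/0.69) ≈ 3.9633
y* = (k*)^α = 3.9633^0.31 ≈ 1.5325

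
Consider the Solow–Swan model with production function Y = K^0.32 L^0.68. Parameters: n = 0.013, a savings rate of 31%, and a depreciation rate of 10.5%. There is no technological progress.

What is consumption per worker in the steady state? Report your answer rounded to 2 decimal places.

c* ≈ 1.09

At the steady state, Δk = 0, so s·k^α = (n + δ)·k.
Dividing both sides by k: k^(1−α) = s / (n + δ).
k^0.68 = 0.31 / (0.013 + 0.105) = 0.31 / 0.118 = 2.6271
k* = 2.6271^(1/0.68) ≈ 4.1388
y* = (k*)^α = 4.1388^0.32 ≈ 1.5754
c* = (1 − s)·y* = (1 − 0.31) × 1.5754 ≈ 1.0870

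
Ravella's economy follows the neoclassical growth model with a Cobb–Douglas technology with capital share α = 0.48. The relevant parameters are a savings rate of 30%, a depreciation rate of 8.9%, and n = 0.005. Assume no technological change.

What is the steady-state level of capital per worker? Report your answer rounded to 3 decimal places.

In steady state, investment equals break-even investment: s·k^α = (n + δ)·k.
Rearranging, k^(1−α) = s / (n + δ).
k^0.52 = 0.30 / (0.005 + 0.089) = 0.30 / 0.094 = 3.1915
k* = 3.1915^(1/0.52) ≈ 9.3158

k* ≈ 9.316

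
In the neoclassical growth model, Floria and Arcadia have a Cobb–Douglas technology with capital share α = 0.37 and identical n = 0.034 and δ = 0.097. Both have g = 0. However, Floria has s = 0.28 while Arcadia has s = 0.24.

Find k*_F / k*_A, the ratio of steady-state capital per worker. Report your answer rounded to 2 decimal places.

Steady-state k* = [s/(n + δ)]^(1/(1−α)), so the ratio is [ (s_F/(n + δ)_F) / (s_A/(n + δ)_A) ]^1.5873.
s_F/(n + δ)_F = 0.28/0.131 = 2.1374; s_A/(n + δ)_A = 0.24/0.131 = 1.8321.
Ratio = (2.1374/1.8321)^1.5873 = 1.1666^1.5873 ≈ 1.2771

k*_F / k*_A ≈ 1.28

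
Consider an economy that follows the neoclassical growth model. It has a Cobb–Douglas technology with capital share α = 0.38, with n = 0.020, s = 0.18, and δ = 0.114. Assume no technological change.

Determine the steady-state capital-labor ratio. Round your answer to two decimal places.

k* ≈ 1.61

In steady state, investment equals break-even investment: s·k^α = (n + δ)·k.
Dividing both sides by k: k^(1−α) = s / (n + δ).
k^0.62 = 0.18 / (0.020 + 0.114) = 0.18 / 0.134 = 1.3433
k* = 1.3433^(1/0.62) ≈ 1.6096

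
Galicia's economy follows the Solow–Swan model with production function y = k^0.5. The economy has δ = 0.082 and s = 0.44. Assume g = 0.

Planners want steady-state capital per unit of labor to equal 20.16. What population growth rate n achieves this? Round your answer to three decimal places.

n ≈ 0.016

Steady state requires s·f(k) = (n + δ)·k, i.e. s·k^α = (n + δ)·k.
So s / (n + δ) = (k*)^(1−α) = 20.16^0.5 = 4.4900.
Therefore n + δ = s / 4.4900 = 0.44 / 4.4900 = 0.0980, so n = 0.0980 − 0.082 = 0.0160.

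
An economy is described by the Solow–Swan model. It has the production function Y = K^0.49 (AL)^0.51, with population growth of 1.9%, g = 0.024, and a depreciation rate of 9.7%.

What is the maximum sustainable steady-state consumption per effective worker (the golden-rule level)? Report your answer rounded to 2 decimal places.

c_gold ≈ 1.70

At the golden rule, f'(k) = n + g + δ, so α·k^(α−1) = n + g + δ and k_gold = (α/(n + g + δ))^(1/(1−α)).
k_gold = (0.49/0.140)^(1/0.51) = 3.5000^1.9608 ≈ 11.6630
c_gold = f(k_gold) − (n + g + δ)·k_gold = 3.3322 − 0.140×11.6630 ≈ 1.6994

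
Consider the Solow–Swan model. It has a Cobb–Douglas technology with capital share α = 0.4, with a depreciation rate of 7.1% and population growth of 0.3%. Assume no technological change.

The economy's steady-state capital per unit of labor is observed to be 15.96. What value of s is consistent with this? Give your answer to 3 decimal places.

s ≈ 0.390

Steady state requires s·f(k) = (n + δ)·k, i.e. s·k^α = (n + δ)·k.
So s / (n + δ) = (k*)^(1−α) = 15.96^0.6 = 5.2701.
Therefore s = 5.2701 × (n + δ) = 5.2701 × 0.074 = 0.3900.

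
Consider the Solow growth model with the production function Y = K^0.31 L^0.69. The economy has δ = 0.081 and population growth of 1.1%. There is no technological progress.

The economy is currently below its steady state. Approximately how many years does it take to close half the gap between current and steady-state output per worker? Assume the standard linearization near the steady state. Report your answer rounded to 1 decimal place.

Near the steady state the convergence rate is λ = (1 − α)(n + δ).
λ = (1 − 0.31) × 0.092 = 0.69 × 0.092 = 0.06348
Half-life = ln 2 / λ = 0.6931 / 0.06348 ≈ 10.92 years

t_½ ≈ 10.9 years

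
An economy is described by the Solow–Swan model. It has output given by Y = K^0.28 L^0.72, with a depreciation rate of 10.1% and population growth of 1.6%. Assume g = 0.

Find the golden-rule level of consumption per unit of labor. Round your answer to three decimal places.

At the golden rule, f'(k) = n + δ, so α·k^(α−1) = n + δ and k_gold = (α/(n + δ))^(1/(1−α)).
k_gold = (0.28/0.117)^(1/0.72) = 2.3932^1.3889 ≈ 3.3602
c_gold = f(k_gold) − (n + δ)·k_gold = 1.4040 − 0.117×3.3602 ≈ 1.0109

c_gold ≈ 1.011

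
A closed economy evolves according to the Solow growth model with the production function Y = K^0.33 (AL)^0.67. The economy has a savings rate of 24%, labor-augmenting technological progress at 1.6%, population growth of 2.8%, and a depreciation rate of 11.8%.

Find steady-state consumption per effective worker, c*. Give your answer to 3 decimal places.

At the steady state, Δk = 0, so s·k^α = (n + g + δ)·k.
Dividing both sides by k: k^(1−α) = s / (n + g + δ).
k^0.67 = 0.24 / (0.028 + 0.016 + 0.118) = 0.24 / 0.162 = 1.4815
k* = 1.4815^(1/0.67) ≈ 1.7980
y* = (k*)^α = 1.7980^0.33 ≈ 1.2136
c* = (1 − s)·y* = (1 − 0.24) × 1.2136 ≈ 0.9223

c* = 0.922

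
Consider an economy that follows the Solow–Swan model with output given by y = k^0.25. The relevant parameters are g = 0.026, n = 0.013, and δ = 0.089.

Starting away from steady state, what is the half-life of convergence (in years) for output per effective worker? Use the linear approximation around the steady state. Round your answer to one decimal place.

t_½ ≈ 7.2 years

Near the steady state the convergence rate is λ = (1 − α)(n + g + δ).
λ = (1 − 0.25) × 0.128 = 0.75 × 0.128 = 0.0960
Half-life = ln 2 / λ = 0.6931 / 0.0960 ≈ 7.22 years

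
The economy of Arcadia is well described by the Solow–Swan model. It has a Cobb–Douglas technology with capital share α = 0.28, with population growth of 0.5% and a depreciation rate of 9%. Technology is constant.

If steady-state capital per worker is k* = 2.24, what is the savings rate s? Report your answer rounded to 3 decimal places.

s ≈ 0.170

Steady state requires s·f(k) = (n + δ)·k, i.e. s·k^α = (n + δ)·k.
So s / (n + δ) = (k*)^(1−α) = 2.24^0.72 = 1.7872.
Therefore s = 1.7872 × (n + δ) = 1.7872 × 0.095 = 0.1698.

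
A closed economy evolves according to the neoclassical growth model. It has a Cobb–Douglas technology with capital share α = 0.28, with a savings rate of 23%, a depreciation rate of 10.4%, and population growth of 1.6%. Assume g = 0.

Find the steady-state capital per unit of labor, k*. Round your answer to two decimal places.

k* = 2.47

At the steady state, Δk = 0, so s·k^α = (n + δ)·k.
Rearranging, k^(1−α) = s / (n + δ).
k^0.72 = 0.23 / (0.016 + 0.104) = 0.23 / 0.120 = 1.9167
k* = 1.9167^(1/0.72) ≈ 2.4685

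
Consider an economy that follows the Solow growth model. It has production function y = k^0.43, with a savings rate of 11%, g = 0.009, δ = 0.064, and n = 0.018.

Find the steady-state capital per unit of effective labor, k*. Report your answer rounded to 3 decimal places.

k* ≈ 1.395

In steady state, investment equals break-even investment: s·k^α = (n + g + δ)·k.
Rearranging, k^(1−α) = s / (n + g + δ).
k^0.57 = 0.11 / (0.018 + 0.009 + 0.064) = 0.11 / 0.091 = 1.2088
k* = 1.2088^(1/0.57) ≈ 1.3947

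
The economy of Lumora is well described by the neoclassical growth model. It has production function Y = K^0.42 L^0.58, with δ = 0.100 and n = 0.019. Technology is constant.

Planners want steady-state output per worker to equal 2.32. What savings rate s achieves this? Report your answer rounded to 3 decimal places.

s ≈ 0.380

Steady state requires s·f(k) = (n + δ)·k, i.e. s·k^α = (n + δ)·k.
Since y* = [s/(n + δ)]^(α/(1−α)), we have s/(n + δ) = (y*)^((1−α)/α) = 2.32^1.381 = 3.1970.
Therefore s = 3.1970 × (n + δ) = 3.1970 × 0.119 = 0.3804.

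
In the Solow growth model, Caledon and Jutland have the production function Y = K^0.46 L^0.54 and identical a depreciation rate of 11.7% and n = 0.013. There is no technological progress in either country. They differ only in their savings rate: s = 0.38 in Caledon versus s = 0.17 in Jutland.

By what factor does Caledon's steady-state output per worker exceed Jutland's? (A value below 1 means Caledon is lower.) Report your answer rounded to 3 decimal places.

y*_C / y*_J ≈ 1.984

Steady-state y* = [s/(n + δ)]^(α/(1−α)), so the ratio is [ (s_C/(n + δ)_C) / (s_J/(n + δ)_J) ]^0.8519.
s_C/(n + δ)_C = 0.38/0.130 = 2.9231; s_J/(n + δ)_J = 0.17/0.130 = 1.3077.
Ratio = (2.9231/1.3077)^0.8519 = 2.2353^0.8519 ≈ 1.9843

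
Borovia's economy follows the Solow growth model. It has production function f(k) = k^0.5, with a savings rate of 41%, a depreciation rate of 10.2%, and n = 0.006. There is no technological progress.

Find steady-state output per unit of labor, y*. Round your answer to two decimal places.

y* = 3.80

Steady state requires s·f(k) = (n + δ)·k, i.e. s·k^α = (n + δ)·k.
Rearranging, k^(1−α) = s / (n + δ).
k^0.5 = 0.41 / (0.006 + 0.102) = 0.41 / 0.108 = 3.7963
k* = 3.7963^(1/0.5) ≈ 14.4119
y* = (k*)^α = 14.4119^0.5 ≈ 3.7963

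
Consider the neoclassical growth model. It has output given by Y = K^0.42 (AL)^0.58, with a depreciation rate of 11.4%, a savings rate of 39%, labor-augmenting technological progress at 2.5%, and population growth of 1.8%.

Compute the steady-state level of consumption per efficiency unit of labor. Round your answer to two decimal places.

c* ≈ 1.18

At the steady state, Δk = 0, so s·k^α = (n + g + δ)·k.
Dividing both sides by k: k^(1−α) = s / (n + g + δ).
k^0.58 = 0.39 / (0.018 + 0.025 + 0.114) = 0.39 / 0.157 = 2.4841
k* = 2.4841^(1/0.58) ≈ 4.8009
y* = (k*)^α = 4.8009^0.42 ≈ 1.9327
c* = (1 − s)·y* = (1 − 0.39) × 1.9327 ≈ 1.1789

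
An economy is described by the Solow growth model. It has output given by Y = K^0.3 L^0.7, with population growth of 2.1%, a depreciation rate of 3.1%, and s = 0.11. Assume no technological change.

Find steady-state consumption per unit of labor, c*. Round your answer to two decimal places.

c* ≈ 1.23

Steady state requires s·f(k) = (n + δ)·k, i.e. s·k^α = (n + δ)·k.
Dividing both sides by k: k^(1−α) = s / (n + δ).
k^0.7 = 0.11 / (0.021 + 0.031) = 0.11 / 0.052 = 2.1154
k* = 2.1154^(1/0.7) ≈ 2.9164
y* = (k*)^α = 2.9164^0.3 ≈ 1.3787
c* = (1 − s)·y* = (1 − 0.11) × 1.3787 ≈ 1.2270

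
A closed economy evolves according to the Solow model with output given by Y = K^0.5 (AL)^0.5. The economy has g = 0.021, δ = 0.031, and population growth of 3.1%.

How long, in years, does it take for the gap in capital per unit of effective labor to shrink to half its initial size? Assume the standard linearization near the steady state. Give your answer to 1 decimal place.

t_½ ≈ 16.7 years

Near the steady state the convergence rate is λ = (1 − α)(n + g + δ).
λ = (1 − 0.5) × 0.083 = 0.5 × 0.083 = 0.0415
Half-life = ln 2 / λ = 0.6931 / 0.0415 ≈ 16.70 years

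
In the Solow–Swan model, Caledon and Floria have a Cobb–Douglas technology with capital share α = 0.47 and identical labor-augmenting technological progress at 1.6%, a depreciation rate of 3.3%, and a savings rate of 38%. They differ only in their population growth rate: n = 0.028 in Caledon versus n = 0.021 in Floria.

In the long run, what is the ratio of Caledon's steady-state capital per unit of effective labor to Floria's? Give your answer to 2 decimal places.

Steady-state k* = [s/(n + g + δ)]^(1/(1−α)), so the ratio is [ (s_C/(n + g + δ)_C) / (s_F/(n + g + δ)_F) ]^1.8868.
s_C/(n + g + δ)_C = 0.38/0.077 = 4.9351; s_F/(n + g + δ)_F = 0.38/0.070 = 5.4286.
Ratio = (4.9351/5.4286)^1.8868 = 0.9091^1.8868 ≈ 0.8354

k*_C / k*_F ≈ 0.84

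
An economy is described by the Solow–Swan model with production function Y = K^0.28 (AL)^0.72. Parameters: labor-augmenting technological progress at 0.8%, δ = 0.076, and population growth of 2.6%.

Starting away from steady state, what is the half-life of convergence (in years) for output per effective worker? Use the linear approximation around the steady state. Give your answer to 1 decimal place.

half-life ≈ 8.8 years

Near the steady state the convergence rate is λ = (1 − α)(n + g + δ).
λ = (1 − 0.28) × 0.110 = 0.72 × 0.110 = 0.0792
Half-life = ln 2 / λ = 0.6931 / 0.0792 ≈ 8.75 years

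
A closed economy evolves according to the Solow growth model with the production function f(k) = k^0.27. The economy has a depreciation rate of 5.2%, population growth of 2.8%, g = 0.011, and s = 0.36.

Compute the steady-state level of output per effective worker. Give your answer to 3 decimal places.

y* = 1.663

Steady state requires s·f(k) = (n + g + δ)·k, i.e. s·k^α = (n + g + δ)·k.
Dividing both sides by k: k^(1−α) = s / (n + g + δ).
k^0.73 = 0.36 / (0.028 + 0.011 + 0.052) = 0.36 / 0.091 = 3.9560
k* = 3.9560^(1/0.73) ≈ 6.5790
y* = (k*)^α = 6.5790^0.27 ≈ 1.6630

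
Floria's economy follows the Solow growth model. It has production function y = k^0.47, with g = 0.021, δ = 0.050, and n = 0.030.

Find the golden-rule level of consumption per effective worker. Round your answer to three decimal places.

At the golden rule, f'(k) = n + g + δ, so α·k^(α−1) = n + g + δ and k_gold = (α/(n + g + δ))^(1/(1−α)).
k_gold = (0.47/0.101)^(1/0.53) = 4.6535^1.8868 ≈ 18.1956
c_gold = f(k_gold) − (n + g + δ)·k_gold = 3.9101 − 0.101×18.1956 ≈ 2.0723

c_gold ≈ 2.072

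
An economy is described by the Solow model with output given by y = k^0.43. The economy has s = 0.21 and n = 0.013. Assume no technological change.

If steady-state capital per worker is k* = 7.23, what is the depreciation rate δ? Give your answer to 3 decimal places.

δ ≈ 0.055

Steady state requires s·f(k) = (n + δ)·k, i.e. s·k^α = (n + δ)·k.
So s / (n + δ) = (k*)^(1−α) = 7.23^0.57 = 3.0882.
Therefore n + δ = s / 3.0882 = 0.21 / 3.0882 = 0.0680, so δ = 0.0680 − 0.013 = 0.0550.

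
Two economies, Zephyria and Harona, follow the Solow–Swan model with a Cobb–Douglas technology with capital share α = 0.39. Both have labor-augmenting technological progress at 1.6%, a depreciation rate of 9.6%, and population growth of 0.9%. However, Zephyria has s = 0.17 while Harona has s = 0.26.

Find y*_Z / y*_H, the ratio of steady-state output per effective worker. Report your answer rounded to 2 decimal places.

Steady-state y* = [s/(n + g + δ)]^(α/(1−α)), so the ratio is [ (s_Z/(n + g + δ)_Z) / (s_H/(n + g + δ)_H) ]^0.6393.
s_Z/(n + g + δ)_Z = 0.17/0.121 = 1.4050; s_H/(n + g + δ)_H = 0.26/0.121 = 2.1488.
Ratio = (1.4050/2.1488)^0.6393 = 0.6539^0.6393 ≈ 0.7622

y*_Z / y*_H ≈ 0.76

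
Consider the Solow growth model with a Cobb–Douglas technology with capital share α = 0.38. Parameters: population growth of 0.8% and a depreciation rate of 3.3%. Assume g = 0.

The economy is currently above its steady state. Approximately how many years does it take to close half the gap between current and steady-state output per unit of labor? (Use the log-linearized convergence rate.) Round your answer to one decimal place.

Near the steady state the convergence rate is λ = (1 − α)(n + δ).
λ = (1 − 0.38) × 0.041 = 0.62 × 0.041 = 0.02542
Half-life = ln 2 / λ = 0.6931 / 0.02542 ≈ 27.27 years

half-life ≈ 27.3 years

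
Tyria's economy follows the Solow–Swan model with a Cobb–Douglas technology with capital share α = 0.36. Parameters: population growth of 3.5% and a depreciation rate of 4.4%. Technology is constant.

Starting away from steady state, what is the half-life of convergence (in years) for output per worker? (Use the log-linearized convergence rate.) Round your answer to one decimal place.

t_½ ≈ 13.7 years

Near the steady state the convergence rate is λ = (1 − α)(n + δ).
λ = (1 − 0.36) × 0.079 = 0.64 × 0.079 = 0.05056
Half-life = ln 2 / λ = 0.6931 / 0.05056 ≈ 13.71 years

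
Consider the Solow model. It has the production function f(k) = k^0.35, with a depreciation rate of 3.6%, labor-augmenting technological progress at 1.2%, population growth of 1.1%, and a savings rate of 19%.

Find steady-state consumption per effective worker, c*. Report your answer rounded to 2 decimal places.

c* ≈ 1.52

At the steady state, Δk = 0, so s·k^α = (n + g + δ)·k.
Dividing both sides by k: k^(1−α) = s / (n + g + δ).
k^0.65 = 0.19 / (0.011 + 0.012 + 0.036) = 0.19 / 0.059 = 3.2203
k* = 3.2203^(1/0.65) ≈ 6.0448
y* = (k*)^α = 6.0448^0.35 ≈ 1.8771
c* = (1 − s)·y* = (1 − 0.19) × 1.8771 ≈ 1.5205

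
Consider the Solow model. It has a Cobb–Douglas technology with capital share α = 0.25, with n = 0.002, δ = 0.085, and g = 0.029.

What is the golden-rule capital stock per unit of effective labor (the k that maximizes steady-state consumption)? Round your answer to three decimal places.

k_gold ≈ 2.784

The golden rule sets f'(k) = n + g + δ, i.e. α·k^(α−1) = n + g + δ.
So k^(1−α) = α / (n + g + δ) = 0.25 / 0.116 = 2.1552.
k_gold = 2.1552^(1/0.75) ≈ 2.7839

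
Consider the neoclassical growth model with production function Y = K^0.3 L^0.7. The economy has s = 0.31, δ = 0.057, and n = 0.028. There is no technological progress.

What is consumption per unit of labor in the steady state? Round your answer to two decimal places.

At the steady state, Δk = 0, so s·k^α = (n + δ)·k.
Dividing both sides by k: k^(1−α) = s / (n + δ).
k^0.7 = 0.31 / (0.028 + 0.057) = 0.31 / 0.085 = 3.6471
k* = 3.6471^(1/0.7) ≈ 6.3501
y* = (k*)^α = 6.3501^0.3 ≈ 1.7411
c* = (1 − s)·y* = (1 − 0.31) × 1.7411 ≈ 1.2014

c* ≈ 1.20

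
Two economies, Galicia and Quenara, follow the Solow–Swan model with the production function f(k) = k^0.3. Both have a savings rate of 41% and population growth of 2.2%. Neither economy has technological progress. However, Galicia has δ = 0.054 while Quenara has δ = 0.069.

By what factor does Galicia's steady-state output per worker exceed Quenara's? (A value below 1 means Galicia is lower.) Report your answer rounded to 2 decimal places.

Steady-state y* = [s/(n + δ)]^(α/(1−α)), so the ratio is [ (s_G/(n + δ)_G) / (s_Q/(n + δ)_Q) ]^0.4286.
s_G/(n + δ)_G = 0.41/0.076 = 5.3947; s_Q/(n + δ)_Q = 0.41/0.091 = 4.5055.
Ratio = (5.3947/4.5055)^0.4286 = 1.1974^0.4286 ≈ 1.0803

ratio ≈ 1.08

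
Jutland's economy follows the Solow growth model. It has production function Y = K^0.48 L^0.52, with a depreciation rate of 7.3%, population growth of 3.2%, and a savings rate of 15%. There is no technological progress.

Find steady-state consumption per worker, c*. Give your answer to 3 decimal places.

At the steady state, Δk = 0, so s·k^α = (n + δ)·k.
Rearranging, k^(1−α) = s / (n + δ).
k^0.52 = 0.15 / (0.032 + 0.073) = 0.15 / 0.105 = 1.4286
k* = 1.4286^(1/0.52) ≈ 1.9857
y* = (k*)^α = 1.9857^0.48 ≈ 1.3899
c* = (1 − s)·y* = (1 − 0.15) × 1.3899 ≈ 1.1814

c* ≈ 1.181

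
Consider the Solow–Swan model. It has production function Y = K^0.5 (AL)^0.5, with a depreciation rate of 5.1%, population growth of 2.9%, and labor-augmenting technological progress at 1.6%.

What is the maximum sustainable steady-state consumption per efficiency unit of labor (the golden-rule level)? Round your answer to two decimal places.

At the golden rule, f'(k) = n + g + δ, so α·k^(α−1) = n + g + δ and k_gold = (α/(n + g + δ))^(1/(1−α)).
k_gold = (0.5/0.096)^(1/0.5) = 5.2083^2 ≈ 27.1264
c_gold = f(k_gold) − (n + g + δ)·k_gold = 5.2083 − 0.096×27.1264 ≈ 2.6042

c_gold ≈ 2.60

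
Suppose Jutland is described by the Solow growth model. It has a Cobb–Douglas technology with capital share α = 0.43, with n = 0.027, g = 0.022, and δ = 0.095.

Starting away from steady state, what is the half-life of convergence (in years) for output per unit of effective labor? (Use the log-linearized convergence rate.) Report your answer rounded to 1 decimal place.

half-life ≈ 8.4 years

Near the steady state the convergence rate is λ = (1 − α)(n + g + δ).
λ = (1 − 0.43) × 0.144 = 0.57 × 0.144 = 0.08208
Half-life = ln 2 / λ = 0.6931 / 0.08208 ≈ 8.44 years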